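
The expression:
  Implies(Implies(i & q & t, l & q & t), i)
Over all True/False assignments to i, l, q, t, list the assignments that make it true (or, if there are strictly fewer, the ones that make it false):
is true only for:
  i=True, l=False, q=False, t=False;
  i=True, l=False, q=False, t=True;
  i=True, l=False, q=True, t=False;
  i=True, l=False, q=True, t=True;
  i=True, l=True, q=False, t=False;
  i=True, l=True, q=False, t=True;
  i=True, l=True, q=True, t=False;
  i=True, l=True, q=True, t=True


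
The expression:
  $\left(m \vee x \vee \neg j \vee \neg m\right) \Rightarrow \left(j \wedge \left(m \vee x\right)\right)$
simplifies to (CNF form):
$j \wedge \left(m \vee x\right)$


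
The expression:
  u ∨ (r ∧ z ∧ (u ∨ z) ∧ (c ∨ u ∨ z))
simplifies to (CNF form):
(r ∨ u) ∧ (u ∨ z)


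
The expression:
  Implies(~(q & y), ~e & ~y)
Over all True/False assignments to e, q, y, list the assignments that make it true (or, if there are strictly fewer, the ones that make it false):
is true only for:
  e=False, q=False, y=False;
  e=False, q=True, y=False;
  e=False, q=True, y=True;
  e=True, q=True, y=True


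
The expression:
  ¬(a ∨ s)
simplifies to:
¬a ∧ ¬s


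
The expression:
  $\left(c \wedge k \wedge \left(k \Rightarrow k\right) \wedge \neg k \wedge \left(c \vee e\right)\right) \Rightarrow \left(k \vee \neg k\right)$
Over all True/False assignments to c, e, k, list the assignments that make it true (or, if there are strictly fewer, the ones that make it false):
is always true.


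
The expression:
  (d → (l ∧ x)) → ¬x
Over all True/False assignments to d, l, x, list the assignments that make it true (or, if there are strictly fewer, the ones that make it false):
is false only for:
  d=False, l=False, x=True;
  d=False, l=True, x=True;
  d=True, l=True, x=True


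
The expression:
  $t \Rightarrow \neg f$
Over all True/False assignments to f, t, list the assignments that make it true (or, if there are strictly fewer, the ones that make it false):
is false only for:
  f=True, t=True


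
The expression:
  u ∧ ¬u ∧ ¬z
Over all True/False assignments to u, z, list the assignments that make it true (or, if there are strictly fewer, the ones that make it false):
is never true.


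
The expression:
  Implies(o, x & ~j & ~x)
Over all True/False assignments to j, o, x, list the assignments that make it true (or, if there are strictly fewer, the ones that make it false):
is true only for:
  j=False, o=False, x=False;
  j=False, o=False, x=True;
  j=True, o=False, x=False;
  j=True, o=False, x=True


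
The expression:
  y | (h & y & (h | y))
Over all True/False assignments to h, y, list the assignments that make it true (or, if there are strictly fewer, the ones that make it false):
is true only for:
  h=False, y=True;
  h=True, y=True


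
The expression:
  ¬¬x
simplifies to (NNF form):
x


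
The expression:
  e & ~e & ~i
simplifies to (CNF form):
False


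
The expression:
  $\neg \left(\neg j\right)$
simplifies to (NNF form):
$j$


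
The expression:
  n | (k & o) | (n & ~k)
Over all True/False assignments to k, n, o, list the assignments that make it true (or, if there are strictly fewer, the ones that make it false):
is false only for:
  k=False, n=False, o=False;
  k=False, n=False, o=True;
  k=True, n=False, o=False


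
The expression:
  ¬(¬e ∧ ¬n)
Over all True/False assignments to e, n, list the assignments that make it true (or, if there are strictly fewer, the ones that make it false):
is false only for:
  e=False, n=False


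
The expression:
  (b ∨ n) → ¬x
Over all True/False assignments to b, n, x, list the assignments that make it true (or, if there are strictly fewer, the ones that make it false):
is false only for:
  b=False, n=True, x=True;
  b=True, n=False, x=True;
  b=True, n=True, x=True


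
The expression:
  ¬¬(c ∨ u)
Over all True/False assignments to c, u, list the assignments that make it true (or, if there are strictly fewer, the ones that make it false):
is false only for:
  c=False, u=False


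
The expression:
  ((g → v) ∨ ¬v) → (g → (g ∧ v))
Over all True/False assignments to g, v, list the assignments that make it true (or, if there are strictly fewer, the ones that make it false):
is false only for:
  g=True, v=False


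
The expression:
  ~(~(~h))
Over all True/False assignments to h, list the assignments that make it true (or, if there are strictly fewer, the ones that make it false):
is true only for:
  h=False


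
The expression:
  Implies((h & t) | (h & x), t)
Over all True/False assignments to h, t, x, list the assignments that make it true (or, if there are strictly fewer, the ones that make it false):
is false only for:
  h=True, t=False, x=True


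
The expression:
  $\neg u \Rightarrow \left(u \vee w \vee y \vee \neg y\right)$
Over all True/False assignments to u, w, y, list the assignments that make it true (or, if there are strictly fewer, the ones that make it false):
is always true.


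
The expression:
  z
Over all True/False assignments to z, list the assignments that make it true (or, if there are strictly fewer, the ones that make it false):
is true only for:
  z=True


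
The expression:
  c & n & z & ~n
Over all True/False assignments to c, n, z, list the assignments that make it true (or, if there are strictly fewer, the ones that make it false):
is never true.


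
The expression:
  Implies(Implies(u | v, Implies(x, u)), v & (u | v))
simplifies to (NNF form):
v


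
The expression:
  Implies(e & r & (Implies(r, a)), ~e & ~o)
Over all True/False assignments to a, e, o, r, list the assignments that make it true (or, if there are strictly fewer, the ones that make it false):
is false only for:
  a=True, e=True, o=False, r=True;
  a=True, e=True, o=True, r=True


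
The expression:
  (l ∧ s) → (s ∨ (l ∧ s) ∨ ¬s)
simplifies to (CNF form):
True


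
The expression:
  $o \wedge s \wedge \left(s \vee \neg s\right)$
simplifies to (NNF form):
$o \wedge s$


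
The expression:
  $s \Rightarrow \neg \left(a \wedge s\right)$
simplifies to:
$\neg a \vee \neg s$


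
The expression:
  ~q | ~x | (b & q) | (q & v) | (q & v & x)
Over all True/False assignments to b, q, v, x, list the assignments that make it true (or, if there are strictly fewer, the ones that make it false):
is false only for:
  b=False, q=True, v=False, x=True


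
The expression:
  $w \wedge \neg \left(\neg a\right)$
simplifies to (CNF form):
$a \wedge w$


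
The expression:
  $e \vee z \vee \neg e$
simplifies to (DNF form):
$\text{True}$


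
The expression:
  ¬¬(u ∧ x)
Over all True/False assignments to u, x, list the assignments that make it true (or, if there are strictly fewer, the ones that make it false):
is true only for:
  u=True, x=True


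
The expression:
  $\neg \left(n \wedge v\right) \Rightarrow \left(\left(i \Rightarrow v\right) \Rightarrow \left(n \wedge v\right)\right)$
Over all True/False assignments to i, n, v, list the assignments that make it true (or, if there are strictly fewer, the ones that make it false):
is true only for:
  i=False, n=True, v=True;
  i=True, n=False, v=False;
  i=True, n=True, v=False;
  i=True, n=True, v=True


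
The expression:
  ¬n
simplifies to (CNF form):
¬n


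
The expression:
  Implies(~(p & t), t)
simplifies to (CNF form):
t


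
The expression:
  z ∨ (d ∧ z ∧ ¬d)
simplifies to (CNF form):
z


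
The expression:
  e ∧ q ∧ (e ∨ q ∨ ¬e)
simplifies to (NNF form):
e ∧ q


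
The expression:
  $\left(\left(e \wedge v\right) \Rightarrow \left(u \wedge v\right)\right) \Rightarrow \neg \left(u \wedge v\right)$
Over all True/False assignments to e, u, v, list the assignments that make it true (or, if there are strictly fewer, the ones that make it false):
is false only for:
  e=False, u=True, v=True;
  e=True, u=True, v=True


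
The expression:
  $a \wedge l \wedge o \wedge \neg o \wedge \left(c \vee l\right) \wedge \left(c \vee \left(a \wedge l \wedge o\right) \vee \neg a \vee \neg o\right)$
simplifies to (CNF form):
$\text{False}$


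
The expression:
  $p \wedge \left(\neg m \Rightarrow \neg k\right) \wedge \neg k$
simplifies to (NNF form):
$p \wedge \neg k$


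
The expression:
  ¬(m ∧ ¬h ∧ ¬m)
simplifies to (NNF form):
True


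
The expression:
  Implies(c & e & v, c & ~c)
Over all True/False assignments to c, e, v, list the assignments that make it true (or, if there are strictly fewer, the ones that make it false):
is false only for:
  c=True, e=True, v=True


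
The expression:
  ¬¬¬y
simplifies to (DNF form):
¬y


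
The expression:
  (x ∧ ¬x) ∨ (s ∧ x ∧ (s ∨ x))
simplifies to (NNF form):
s ∧ x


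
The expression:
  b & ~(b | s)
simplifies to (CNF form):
False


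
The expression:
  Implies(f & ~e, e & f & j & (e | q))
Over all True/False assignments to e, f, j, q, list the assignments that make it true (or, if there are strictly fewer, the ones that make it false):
is false only for:
  e=False, f=True, j=False, q=False;
  e=False, f=True, j=False, q=True;
  e=False, f=True, j=True, q=False;
  e=False, f=True, j=True, q=True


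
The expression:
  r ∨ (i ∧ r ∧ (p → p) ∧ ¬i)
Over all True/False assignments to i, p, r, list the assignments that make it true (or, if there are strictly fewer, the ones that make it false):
is true only for:
  i=False, p=False, r=True;
  i=False, p=True, r=True;
  i=True, p=False, r=True;
  i=True, p=True, r=True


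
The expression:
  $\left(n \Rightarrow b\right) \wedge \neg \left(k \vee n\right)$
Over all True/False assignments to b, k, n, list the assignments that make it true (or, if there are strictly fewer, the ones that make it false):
is true only for:
  b=False, k=False, n=False;
  b=True, k=False, n=False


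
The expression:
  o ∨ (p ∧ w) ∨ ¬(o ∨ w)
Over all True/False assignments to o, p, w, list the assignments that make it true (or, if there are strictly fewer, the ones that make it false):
is false only for:
  o=False, p=False, w=True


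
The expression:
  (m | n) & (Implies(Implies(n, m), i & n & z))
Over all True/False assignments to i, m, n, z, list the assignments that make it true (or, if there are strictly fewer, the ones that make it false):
is true only for:
  i=False, m=False, n=True, z=False;
  i=False, m=False, n=True, z=True;
  i=True, m=False, n=True, z=False;
  i=True, m=False, n=True, z=True;
  i=True, m=True, n=True, z=True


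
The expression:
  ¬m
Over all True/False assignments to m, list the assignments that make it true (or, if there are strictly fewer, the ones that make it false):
is true only for:
  m=False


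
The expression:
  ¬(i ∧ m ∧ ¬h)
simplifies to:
h ∨ ¬i ∨ ¬m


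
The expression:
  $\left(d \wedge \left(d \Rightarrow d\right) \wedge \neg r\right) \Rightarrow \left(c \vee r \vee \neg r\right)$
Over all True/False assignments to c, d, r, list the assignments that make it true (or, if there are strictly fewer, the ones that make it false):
is always true.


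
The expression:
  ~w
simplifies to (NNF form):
~w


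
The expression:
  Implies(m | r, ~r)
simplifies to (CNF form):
~r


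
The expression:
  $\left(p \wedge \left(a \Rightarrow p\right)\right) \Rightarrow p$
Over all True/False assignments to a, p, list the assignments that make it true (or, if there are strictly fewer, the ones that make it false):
is always true.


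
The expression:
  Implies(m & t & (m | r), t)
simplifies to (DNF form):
True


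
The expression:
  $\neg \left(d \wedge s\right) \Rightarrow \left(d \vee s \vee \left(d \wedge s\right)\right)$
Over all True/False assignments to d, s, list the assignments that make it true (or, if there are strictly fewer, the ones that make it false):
is false only for:
  d=False, s=False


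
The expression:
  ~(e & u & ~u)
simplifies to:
True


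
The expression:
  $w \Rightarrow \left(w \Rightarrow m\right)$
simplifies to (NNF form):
$m \vee \neg w$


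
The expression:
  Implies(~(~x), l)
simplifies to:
l | ~x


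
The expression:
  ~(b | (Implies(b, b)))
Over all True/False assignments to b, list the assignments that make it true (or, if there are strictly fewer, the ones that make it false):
is never true.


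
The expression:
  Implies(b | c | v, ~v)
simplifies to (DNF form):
~v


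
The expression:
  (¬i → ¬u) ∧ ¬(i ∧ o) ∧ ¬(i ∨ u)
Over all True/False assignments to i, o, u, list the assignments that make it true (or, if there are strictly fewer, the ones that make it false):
is true only for:
  i=False, o=False, u=False;
  i=False, o=True, u=False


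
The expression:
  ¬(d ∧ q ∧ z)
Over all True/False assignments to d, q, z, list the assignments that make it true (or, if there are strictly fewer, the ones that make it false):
is false only for:
  d=True, q=True, z=True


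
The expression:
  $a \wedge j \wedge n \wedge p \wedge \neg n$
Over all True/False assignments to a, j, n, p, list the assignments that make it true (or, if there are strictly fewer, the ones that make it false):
is never true.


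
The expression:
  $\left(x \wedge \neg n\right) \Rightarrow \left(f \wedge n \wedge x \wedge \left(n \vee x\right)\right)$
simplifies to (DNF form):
$n \vee \neg x$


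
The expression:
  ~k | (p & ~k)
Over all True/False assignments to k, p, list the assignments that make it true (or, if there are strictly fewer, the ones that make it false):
is true only for:
  k=False, p=False;
  k=False, p=True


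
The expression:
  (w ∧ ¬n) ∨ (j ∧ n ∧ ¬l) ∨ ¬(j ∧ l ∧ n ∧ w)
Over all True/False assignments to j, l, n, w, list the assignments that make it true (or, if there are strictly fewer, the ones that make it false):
is false only for:
  j=True, l=True, n=True, w=True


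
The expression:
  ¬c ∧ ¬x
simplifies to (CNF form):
¬c ∧ ¬x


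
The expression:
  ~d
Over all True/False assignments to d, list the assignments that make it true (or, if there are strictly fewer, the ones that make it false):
is true only for:
  d=False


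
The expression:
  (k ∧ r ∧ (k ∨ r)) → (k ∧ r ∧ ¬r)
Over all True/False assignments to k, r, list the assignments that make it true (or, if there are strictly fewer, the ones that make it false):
is false only for:
  k=True, r=True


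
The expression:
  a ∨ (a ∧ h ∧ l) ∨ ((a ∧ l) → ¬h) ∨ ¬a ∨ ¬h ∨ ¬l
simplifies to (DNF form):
True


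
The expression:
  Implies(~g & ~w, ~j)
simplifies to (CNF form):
g | w | ~j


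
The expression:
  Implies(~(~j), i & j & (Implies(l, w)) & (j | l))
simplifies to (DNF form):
~j | (i & w) | (i & ~l)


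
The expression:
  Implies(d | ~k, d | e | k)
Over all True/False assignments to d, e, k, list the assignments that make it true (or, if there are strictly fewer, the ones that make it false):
is false only for:
  d=False, e=False, k=False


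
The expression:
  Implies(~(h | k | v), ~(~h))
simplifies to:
h | k | v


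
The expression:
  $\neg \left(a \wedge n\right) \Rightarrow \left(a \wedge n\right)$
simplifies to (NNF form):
$a \wedge n$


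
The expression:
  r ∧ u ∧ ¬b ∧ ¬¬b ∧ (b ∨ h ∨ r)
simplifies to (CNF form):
False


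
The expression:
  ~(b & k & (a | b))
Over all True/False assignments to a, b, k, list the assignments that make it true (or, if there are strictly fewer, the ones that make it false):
is false only for:
  a=False, b=True, k=True;
  a=True, b=True, k=True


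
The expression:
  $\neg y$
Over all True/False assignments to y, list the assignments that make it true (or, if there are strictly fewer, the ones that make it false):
is true only for:
  y=False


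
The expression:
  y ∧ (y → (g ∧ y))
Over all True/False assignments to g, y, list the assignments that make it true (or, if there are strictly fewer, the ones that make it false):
is true only for:
  g=True, y=True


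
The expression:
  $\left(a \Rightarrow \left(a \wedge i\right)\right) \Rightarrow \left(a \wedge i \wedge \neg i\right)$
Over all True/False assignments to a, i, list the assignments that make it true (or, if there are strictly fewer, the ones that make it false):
is true only for:
  a=True, i=False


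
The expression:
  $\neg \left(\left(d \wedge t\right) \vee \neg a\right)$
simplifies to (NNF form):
$a \wedge \left(\neg d \vee \neg t\right)$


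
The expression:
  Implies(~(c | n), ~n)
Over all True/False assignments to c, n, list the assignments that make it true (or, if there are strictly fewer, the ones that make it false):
is always true.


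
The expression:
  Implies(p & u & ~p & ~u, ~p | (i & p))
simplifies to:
True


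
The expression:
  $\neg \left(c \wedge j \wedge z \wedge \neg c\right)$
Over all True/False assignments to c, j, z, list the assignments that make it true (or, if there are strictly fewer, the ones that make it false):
is always true.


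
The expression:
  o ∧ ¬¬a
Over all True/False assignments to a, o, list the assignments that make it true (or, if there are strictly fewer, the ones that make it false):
is true only for:
  a=True, o=True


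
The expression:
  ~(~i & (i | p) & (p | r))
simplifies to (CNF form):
i | ~p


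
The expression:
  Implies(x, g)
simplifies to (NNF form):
g | ~x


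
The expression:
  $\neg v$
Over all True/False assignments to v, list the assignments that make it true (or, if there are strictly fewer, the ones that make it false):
is true only for:
  v=False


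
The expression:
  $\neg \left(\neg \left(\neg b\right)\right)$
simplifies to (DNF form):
$\neg b$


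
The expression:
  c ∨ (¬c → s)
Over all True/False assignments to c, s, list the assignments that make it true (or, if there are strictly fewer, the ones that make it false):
is false only for:
  c=False, s=False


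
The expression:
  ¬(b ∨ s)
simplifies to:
¬b ∧ ¬s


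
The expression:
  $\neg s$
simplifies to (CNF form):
$\neg s$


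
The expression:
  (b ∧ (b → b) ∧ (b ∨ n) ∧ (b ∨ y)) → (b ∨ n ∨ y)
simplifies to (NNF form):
True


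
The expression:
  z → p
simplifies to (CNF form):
p ∨ ¬z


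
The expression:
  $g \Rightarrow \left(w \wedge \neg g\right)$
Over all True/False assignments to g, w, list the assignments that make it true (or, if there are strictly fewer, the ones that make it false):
is true only for:
  g=False, w=False;
  g=False, w=True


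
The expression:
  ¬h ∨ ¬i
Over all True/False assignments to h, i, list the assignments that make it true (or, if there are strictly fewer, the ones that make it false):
is false only for:
  h=True, i=True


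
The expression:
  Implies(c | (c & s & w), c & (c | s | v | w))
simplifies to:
True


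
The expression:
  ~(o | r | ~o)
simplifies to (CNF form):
False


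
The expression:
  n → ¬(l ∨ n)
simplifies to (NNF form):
¬n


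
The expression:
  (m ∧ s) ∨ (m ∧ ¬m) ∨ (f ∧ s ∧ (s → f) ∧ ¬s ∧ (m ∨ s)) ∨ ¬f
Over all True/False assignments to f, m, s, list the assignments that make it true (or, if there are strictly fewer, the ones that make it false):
is false only for:
  f=True, m=False, s=False;
  f=True, m=False, s=True;
  f=True, m=True, s=False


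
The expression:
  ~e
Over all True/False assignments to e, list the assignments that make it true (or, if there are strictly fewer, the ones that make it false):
is true only for:
  e=False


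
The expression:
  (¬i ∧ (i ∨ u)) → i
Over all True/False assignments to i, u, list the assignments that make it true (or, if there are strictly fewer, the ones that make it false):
is false only for:
  i=False, u=True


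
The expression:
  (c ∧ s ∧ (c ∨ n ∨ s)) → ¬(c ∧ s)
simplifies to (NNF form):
¬c ∨ ¬s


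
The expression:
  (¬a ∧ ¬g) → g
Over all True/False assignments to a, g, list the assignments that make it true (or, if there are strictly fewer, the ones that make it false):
is false only for:
  a=False, g=False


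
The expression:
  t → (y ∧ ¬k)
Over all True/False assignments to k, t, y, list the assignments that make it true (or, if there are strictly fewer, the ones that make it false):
is false only for:
  k=False, t=True, y=False;
  k=True, t=True, y=False;
  k=True, t=True, y=True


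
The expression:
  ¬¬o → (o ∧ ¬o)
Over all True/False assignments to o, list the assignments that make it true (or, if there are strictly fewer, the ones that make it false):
is true only for:
  o=False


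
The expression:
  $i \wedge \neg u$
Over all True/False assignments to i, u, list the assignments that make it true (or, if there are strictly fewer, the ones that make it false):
is true only for:
  i=True, u=False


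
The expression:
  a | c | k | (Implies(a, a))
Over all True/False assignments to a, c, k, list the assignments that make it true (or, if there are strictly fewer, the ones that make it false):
is always true.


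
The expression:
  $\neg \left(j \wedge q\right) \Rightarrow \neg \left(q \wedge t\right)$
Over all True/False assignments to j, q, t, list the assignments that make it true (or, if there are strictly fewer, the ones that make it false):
is false only for:
  j=False, q=True, t=True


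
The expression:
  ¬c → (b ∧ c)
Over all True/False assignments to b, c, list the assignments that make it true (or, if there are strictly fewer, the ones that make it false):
is true only for:
  b=False, c=True;
  b=True, c=True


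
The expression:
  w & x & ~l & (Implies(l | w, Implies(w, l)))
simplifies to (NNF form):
False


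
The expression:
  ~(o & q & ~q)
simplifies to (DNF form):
True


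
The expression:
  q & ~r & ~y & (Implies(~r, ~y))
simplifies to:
q & ~r & ~y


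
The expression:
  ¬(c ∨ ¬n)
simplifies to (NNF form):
n ∧ ¬c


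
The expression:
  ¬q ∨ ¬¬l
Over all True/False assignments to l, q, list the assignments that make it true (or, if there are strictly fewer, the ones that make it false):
is false only for:
  l=False, q=True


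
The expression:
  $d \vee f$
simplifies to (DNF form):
$d \vee f$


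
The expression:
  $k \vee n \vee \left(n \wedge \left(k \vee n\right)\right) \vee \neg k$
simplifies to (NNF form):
$\text{True}$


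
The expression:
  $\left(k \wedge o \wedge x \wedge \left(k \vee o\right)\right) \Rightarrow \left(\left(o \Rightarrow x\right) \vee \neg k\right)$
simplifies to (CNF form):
$\text{True}$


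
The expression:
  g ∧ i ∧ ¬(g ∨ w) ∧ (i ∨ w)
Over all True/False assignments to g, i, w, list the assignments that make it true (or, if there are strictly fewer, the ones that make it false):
is never true.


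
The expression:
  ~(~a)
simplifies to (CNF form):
a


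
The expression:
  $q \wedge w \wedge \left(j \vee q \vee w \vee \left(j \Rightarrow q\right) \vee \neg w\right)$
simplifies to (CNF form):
$q \wedge w$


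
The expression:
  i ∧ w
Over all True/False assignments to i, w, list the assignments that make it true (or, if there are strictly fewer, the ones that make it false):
is true only for:
  i=True, w=True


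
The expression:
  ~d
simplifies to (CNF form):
~d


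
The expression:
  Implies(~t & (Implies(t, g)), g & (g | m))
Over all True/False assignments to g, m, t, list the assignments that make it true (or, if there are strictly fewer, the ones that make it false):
is false only for:
  g=False, m=False, t=False;
  g=False, m=True, t=False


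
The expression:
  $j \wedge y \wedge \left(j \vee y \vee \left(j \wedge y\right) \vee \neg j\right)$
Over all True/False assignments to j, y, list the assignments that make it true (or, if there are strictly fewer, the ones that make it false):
is true only for:
  j=True, y=True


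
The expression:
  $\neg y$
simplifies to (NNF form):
$\neg y$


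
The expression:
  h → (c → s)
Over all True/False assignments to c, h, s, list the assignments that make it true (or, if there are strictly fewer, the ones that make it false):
is false only for:
  c=True, h=True, s=False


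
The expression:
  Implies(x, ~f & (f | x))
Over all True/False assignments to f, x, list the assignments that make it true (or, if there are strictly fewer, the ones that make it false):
is false only for:
  f=True, x=True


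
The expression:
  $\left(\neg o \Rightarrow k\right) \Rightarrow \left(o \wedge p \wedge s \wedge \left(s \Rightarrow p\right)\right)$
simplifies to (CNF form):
$\left(o \vee \neg k\right) \wedge \left(p \vee \neg o\right) \wedge \left(s \vee \neg o\right)$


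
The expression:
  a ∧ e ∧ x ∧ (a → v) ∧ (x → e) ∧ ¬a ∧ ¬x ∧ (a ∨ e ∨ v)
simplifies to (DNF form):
False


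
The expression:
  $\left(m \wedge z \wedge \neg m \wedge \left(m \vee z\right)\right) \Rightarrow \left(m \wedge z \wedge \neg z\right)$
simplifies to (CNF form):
$\text{True}$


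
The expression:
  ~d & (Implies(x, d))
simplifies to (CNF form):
~d & ~x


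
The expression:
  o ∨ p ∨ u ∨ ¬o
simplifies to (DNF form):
True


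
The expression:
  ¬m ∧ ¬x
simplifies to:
¬m ∧ ¬x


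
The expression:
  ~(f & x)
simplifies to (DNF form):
~f | ~x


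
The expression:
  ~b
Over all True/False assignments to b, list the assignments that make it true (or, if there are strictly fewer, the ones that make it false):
is true only for:
  b=False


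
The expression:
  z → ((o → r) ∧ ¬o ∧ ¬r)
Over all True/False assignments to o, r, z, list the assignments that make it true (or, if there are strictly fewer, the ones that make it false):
is false only for:
  o=False, r=True, z=True;
  o=True, r=False, z=True;
  o=True, r=True, z=True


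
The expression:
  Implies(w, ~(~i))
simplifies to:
i | ~w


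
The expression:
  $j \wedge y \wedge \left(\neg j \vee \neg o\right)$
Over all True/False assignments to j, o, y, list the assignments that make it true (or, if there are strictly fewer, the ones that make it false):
is true only for:
  j=True, o=False, y=True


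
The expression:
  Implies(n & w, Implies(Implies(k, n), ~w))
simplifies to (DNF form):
~n | ~w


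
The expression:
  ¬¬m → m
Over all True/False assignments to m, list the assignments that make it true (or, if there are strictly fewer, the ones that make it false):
is always true.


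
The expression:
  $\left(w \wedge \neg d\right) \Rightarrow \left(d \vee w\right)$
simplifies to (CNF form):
$\text{True}$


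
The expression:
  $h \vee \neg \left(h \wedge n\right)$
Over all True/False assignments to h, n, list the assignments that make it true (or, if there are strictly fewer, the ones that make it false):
is always true.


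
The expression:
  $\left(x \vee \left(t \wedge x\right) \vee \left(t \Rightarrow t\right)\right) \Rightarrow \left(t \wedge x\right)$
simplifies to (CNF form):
$t \wedge x$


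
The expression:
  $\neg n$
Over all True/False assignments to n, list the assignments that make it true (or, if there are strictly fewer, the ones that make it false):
is true only for:
  n=False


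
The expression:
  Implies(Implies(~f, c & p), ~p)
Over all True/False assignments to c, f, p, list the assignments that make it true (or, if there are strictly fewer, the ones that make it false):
is false only for:
  c=False, f=True, p=True;
  c=True, f=False, p=True;
  c=True, f=True, p=True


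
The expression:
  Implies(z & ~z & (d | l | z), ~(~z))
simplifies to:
True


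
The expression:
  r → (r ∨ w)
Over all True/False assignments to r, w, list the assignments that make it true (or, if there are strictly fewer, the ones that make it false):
is always true.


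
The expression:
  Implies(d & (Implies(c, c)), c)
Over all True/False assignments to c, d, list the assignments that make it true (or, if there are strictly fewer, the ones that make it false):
is false only for:
  c=False, d=True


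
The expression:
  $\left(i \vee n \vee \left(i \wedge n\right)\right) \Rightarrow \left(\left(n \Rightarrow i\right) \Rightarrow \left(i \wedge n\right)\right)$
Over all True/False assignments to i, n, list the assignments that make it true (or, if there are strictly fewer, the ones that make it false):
is false only for:
  i=True, n=False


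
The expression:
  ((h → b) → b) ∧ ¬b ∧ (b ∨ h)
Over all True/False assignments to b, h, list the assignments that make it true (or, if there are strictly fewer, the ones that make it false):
is true only for:
  b=False, h=True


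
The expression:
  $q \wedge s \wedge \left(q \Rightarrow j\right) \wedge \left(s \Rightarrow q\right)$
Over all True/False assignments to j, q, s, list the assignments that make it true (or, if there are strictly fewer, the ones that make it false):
is true only for:
  j=True, q=True, s=True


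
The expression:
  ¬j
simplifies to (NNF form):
¬j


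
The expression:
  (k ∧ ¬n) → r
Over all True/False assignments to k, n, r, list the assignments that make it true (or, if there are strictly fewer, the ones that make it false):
is false only for:
  k=True, n=False, r=False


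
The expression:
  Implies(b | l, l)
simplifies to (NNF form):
l | ~b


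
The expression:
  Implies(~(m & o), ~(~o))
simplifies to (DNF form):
o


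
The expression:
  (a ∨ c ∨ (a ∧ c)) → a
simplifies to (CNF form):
a ∨ ¬c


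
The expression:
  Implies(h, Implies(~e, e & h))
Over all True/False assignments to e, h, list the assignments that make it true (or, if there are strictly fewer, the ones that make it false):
is false only for:
  e=False, h=True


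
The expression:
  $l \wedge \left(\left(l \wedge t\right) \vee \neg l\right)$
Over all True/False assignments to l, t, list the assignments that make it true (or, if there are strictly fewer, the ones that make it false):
is true only for:
  l=True, t=True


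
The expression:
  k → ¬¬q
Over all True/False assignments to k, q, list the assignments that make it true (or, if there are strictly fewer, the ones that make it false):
is false only for:
  k=True, q=False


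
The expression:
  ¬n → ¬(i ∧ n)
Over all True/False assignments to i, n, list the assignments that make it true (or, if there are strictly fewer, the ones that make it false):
is always true.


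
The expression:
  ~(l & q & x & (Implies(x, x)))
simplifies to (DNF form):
~l | ~q | ~x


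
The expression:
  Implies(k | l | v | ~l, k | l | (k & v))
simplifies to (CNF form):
k | l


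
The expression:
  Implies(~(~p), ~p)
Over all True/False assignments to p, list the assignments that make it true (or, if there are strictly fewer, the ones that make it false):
is true only for:
  p=False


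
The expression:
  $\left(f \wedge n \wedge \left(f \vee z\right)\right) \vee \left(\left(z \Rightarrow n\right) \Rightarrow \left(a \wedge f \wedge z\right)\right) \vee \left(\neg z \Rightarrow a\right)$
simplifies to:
$a \vee z \vee \left(f \wedge n\right)$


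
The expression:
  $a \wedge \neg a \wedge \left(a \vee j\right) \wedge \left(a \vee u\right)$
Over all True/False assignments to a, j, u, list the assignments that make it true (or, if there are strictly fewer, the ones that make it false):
is never true.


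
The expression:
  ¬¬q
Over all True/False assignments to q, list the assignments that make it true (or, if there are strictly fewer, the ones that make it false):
is true only for:
  q=True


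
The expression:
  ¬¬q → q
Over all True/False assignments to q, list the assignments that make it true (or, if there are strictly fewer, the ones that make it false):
is always true.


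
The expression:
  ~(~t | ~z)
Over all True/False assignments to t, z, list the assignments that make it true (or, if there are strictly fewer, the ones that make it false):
is true only for:
  t=True, z=True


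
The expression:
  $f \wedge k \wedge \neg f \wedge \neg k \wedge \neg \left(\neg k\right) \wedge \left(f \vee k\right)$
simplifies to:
$\text{False}$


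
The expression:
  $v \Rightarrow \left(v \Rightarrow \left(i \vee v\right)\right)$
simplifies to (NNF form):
$\text{True}$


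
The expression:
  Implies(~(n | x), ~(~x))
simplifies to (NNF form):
n | x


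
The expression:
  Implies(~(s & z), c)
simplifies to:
c | (s & z)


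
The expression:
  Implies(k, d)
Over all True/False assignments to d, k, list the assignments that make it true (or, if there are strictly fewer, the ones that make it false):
is false only for:
  d=False, k=True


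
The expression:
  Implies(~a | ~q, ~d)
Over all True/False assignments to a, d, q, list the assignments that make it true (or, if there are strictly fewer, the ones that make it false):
is false only for:
  a=False, d=True, q=False;
  a=False, d=True, q=True;
  a=True, d=True, q=False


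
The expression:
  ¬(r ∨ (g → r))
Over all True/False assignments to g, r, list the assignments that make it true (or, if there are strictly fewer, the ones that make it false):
is true only for:
  g=True, r=False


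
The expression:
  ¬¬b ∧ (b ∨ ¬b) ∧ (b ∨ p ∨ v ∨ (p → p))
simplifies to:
b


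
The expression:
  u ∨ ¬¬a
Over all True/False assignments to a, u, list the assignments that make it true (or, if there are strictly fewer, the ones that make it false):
is false only for:
  a=False, u=False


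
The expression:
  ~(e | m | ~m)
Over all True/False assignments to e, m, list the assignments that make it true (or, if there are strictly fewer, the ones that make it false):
is never true.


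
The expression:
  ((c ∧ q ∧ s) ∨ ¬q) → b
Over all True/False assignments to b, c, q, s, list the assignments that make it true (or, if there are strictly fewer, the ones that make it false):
is false only for:
  b=False, c=False, q=False, s=False;
  b=False, c=False, q=False, s=True;
  b=False, c=True, q=False, s=False;
  b=False, c=True, q=False, s=True;
  b=False, c=True, q=True, s=True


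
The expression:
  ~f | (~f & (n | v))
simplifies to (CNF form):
~f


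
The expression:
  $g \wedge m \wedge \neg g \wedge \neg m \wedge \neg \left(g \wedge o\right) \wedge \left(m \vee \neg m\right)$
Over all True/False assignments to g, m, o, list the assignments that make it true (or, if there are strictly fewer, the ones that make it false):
is never true.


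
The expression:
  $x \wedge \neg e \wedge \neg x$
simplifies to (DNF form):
$\text{False}$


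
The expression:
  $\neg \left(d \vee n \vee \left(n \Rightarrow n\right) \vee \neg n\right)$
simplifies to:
$\text{False}$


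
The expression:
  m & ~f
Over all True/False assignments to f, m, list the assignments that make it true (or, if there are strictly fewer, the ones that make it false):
is true only for:
  f=False, m=True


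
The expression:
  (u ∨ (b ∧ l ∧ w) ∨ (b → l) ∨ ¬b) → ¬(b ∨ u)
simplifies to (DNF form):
(¬b ∧ ¬u) ∨ (¬l ∧ ¬u)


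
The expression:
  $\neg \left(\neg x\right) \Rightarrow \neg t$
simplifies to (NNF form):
$\neg t \vee \neg x$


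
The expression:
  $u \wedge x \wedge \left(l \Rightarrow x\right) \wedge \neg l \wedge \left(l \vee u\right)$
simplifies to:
$u \wedge x \wedge \neg l$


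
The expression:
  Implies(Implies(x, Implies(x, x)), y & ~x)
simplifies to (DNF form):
y & ~x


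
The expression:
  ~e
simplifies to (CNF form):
~e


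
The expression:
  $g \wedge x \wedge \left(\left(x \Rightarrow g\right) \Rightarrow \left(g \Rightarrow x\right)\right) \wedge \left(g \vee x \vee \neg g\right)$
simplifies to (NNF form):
$g \wedge x$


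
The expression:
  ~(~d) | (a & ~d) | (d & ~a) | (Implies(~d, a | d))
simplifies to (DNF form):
a | d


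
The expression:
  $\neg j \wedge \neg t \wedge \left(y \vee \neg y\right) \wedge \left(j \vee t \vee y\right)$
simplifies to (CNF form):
$y \wedge \neg j \wedge \neg t$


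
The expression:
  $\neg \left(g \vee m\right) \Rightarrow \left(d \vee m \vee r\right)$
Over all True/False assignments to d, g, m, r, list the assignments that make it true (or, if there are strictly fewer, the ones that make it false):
is false only for:
  d=False, g=False, m=False, r=False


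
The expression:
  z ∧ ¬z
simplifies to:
False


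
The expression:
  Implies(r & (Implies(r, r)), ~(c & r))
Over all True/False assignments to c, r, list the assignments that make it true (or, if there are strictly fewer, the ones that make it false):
is false only for:
  c=True, r=True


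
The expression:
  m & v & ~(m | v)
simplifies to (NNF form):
False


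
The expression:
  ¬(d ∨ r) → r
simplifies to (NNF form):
d ∨ r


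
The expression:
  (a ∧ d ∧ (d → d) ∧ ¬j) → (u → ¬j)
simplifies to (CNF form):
True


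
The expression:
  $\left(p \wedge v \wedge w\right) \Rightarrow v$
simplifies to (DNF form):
$\text{True}$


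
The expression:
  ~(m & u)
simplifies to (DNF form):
~m | ~u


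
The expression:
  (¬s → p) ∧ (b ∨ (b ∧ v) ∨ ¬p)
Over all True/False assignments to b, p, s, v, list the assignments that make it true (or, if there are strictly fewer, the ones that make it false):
is true only for:
  b=False, p=False, s=True, v=False;
  b=False, p=False, s=True, v=True;
  b=True, p=False, s=True, v=False;
  b=True, p=False, s=True, v=True;
  b=True, p=True, s=False, v=False;
  b=True, p=True, s=False, v=True;
  b=True, p=True, s=True, v=False;
  b=True, p=True, s=True, v=True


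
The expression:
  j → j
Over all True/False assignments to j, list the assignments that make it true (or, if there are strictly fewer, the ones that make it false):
is always true.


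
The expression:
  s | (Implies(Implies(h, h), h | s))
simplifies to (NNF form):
h | s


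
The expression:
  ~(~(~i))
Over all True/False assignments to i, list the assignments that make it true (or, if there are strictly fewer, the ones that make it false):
is true only for:
  i=False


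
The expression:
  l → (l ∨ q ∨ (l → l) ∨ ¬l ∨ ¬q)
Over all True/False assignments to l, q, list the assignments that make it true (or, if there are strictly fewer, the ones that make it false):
is always true.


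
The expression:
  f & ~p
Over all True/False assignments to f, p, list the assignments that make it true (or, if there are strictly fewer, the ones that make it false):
is true only for:
  f=True, p=False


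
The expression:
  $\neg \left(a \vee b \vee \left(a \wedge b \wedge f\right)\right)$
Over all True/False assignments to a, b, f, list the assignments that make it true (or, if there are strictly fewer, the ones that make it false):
is true only for:
  a=False, b=False, f=False;
  a=False, b=False, f=True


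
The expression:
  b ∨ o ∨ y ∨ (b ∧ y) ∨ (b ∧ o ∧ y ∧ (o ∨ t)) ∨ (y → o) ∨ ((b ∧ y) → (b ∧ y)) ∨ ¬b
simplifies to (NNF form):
True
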